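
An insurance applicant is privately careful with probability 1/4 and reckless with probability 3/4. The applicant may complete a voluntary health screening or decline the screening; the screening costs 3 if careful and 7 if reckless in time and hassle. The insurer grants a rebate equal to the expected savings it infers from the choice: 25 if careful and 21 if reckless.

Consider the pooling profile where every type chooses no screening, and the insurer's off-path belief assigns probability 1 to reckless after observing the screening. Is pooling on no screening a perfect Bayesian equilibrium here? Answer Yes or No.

On path, the insurer holds the prior and pays 1/4·25 + 3/4·21 = 22. Off path (the screening), believing reckless, it pays 21.
careful: no screening nets 22; the screening nets 21 − 3 = 18. careful stays.
reckless: no screening nets 22; the screening nets 21 − 7 = 14. reckless stays.
No type deviates, so pooling is sustained.

Yes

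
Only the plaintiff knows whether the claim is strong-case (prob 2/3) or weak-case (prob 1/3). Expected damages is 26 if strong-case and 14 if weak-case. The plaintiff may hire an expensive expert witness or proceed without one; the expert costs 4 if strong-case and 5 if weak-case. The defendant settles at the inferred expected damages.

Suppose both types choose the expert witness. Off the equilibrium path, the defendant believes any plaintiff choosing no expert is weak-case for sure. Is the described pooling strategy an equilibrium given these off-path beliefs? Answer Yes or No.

Yes

On path, the defendant holds the prior and pays 2/3·26 + 1/3·14 = 22. Off path (no expert), believing weak-case, it pays 14.
strong-case: the expert witness nets 22 − 4 = 18; no expert nets 14. strong-case stays.
weak-case: the expert witness nets 22 − 5 = 17; no expert nets 14. weak-case stays.
No type deviates, so pooling is sustained.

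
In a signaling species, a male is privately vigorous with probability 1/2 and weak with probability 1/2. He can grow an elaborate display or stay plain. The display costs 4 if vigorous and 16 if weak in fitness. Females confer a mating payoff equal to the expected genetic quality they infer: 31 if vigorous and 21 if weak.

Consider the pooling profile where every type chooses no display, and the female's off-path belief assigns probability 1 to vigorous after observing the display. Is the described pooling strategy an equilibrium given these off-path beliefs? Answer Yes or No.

On path, the female holds the prior and pays 1/2·31 + 1/2·21 = 26. Off path (the display), believing vigorous, it pays 31.
vigorous: no display nets 26; the display nets 31 − 4 = 27. vigorous would deviate.
weak: no display nets 26; the display nets 31 − 16 = 15. weak stays.
A type deviates, so pooling fails.

No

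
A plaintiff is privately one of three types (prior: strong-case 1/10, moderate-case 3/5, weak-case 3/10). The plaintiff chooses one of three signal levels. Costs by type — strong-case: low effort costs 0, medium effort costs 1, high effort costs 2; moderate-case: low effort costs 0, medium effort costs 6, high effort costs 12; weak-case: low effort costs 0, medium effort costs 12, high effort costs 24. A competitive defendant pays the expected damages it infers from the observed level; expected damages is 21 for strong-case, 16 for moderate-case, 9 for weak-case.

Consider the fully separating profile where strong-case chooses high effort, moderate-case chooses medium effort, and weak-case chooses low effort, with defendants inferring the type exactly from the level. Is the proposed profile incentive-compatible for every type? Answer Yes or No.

Separating settlements: high effort → 21, medium effort → 16, low effort → 9.
strong-case (assigned high effort): low effort: 9 − 0 = 9; medium effort: 16 − 1 = 15; high effort: 21 − 2 = 19. strong-case stays.
moderate-case (assigned medium effort): low effort: 9 − 0 = 9; medium effort: 16 − 6 = 10; high effort: 21 − 12 = 9. moderate-case stays.
weak-case (assigned low effort): low effort: 9 − 0 = 9; medium effort: 16 − 12 = 4; high effort: 21 − 24 = -3. weak-case stays.
Every type prefers its assigned level; separation holds.

Yes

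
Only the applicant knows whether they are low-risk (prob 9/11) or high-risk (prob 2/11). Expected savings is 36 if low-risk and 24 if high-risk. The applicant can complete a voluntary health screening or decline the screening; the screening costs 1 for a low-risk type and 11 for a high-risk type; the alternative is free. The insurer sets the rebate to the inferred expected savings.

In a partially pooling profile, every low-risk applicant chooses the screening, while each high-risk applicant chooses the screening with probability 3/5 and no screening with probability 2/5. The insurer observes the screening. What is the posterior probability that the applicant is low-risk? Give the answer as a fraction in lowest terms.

P(the screening) = (9/11)·1 + (2/11)·(3/5) = 51/55.
By Bayes' rule, P(low-risk | the screening) = (9/11) / (51/55) = 15/17.

15/17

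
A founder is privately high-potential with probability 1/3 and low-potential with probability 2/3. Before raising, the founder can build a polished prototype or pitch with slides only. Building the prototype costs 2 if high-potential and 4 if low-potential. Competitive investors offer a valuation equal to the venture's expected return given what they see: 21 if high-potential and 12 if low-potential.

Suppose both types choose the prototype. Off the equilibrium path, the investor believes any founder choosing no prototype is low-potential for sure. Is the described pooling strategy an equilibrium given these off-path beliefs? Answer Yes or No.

No

On path, the investor holds the prior and pays 1/3·21 + 2/3·12 = 15. Off path (no prototype), believing low-potential, it pays 12.
high-potential: the prototype nets 15 − 2 = 13; no prototype nets 12. high-potential stays.
low-potential: the prototype nets 15 − 4 = 11; no prototype nets 12. low-potential would deviate.
A type deviates, so pooling fails.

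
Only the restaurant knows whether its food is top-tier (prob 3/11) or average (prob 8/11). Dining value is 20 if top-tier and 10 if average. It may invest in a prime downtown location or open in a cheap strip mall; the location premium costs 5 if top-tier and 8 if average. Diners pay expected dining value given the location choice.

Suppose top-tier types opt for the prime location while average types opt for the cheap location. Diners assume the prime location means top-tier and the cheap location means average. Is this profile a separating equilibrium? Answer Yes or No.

Under these beliefs, the prime location earns price premium 20 and the cheap location earns price premium 10.
top-tier: the prime location nets 20 − 5 = 15; the cheap location nets 10. top-tier prefers the prime location.
average: the prime location nets 20 − 8 = 12; the cheap location nets 10. average would deviate to the prime location.
average has a profitable deviation, so the profile is not an equilibrium.

No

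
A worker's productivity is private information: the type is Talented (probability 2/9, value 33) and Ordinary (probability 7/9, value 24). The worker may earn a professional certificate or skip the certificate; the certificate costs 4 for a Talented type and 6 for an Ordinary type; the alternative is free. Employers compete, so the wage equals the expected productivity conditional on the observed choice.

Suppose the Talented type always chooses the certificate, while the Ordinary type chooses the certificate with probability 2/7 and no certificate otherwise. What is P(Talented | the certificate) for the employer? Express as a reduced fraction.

1/2

P(the certificate) = (2/9)·1 + (7/9)·(2/7) = 4/9.
By Bayes' rule, P(Talented | the certificate) = (2/9) / (4/9) = 1/2.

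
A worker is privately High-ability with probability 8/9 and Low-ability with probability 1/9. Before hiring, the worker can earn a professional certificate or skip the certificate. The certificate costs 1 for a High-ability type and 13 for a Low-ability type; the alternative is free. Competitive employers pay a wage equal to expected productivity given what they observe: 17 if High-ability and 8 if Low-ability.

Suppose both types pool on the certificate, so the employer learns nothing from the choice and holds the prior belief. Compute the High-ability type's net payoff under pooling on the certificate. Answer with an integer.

Pooled wage = 8/9·17 + 1/9·8 = 16.
High-ability pays cost 1 for the certificate, so net payoff = 16 − 1 = 15.

15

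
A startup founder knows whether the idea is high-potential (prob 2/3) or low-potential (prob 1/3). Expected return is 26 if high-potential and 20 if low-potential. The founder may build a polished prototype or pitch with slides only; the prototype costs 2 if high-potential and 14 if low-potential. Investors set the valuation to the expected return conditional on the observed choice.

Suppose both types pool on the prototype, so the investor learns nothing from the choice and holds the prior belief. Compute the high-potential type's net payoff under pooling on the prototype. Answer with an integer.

Pooled valuation = 2/3·26 + 1/3·20 = 24.
high-potential pays cost 2 for the prototype, so net payoff = 24 − 2 = 22.

22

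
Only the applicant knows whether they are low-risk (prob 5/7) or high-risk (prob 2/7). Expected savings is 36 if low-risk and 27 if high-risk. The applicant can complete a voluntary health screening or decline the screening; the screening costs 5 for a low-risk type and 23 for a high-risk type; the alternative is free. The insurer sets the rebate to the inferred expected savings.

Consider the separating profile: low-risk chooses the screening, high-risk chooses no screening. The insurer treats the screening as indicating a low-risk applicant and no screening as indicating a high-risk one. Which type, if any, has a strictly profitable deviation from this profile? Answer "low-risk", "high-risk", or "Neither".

The screening pays 36; no screening pays 27.
low-risk: assigned the screening, nets 36 − 5 = 31; deviating to no screening nets 27.
high-risk: assigned no screening, nets 27; deviating to the screening nets 36 − 23 = 13.
Both types strictly prefer their assigned action; no profitable deviation.

Neither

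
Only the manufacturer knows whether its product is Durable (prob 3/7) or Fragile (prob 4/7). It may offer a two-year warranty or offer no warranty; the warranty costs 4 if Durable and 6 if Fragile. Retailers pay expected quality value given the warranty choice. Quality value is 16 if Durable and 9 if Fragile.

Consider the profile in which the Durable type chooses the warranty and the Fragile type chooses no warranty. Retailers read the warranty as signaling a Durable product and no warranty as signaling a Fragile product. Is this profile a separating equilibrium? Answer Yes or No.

Under these beliefs, the warranty earns price 16 and no warranty earns price 9.
Durable: the warranty nets 16 − 4 = 12; no warranty nets 9. Durable prefers the warranty.
Fragile: the warranty nets 16 − 6 = 10; no warranty nets 9. Fragile would deviate to the warranty.
Fragile has a profitable deviation, so the profile is not an equilibrium.

No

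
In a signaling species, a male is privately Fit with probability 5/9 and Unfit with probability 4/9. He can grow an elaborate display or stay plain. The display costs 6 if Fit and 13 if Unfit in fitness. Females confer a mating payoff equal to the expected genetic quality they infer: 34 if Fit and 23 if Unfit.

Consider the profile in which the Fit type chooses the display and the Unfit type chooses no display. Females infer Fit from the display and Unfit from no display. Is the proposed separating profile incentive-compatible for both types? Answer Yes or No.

Yes

Under these beliefs, the display earns mating payoff 34 and no display earns mating payoff 23.
Fit: the display nets 34 − 6 = 28; no display nets 23. Fit prefers the display.
Unfit: the display nets 34 − 13 = 21; no display nets 23. Unfit prefers no display.
Neither type deviates, so the separating profile is an equilibrium.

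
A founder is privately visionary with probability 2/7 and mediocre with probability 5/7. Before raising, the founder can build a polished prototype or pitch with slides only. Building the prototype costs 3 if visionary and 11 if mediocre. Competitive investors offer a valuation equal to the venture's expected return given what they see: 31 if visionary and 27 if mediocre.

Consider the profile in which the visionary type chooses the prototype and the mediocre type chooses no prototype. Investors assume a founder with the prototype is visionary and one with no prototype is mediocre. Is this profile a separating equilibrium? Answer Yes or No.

Under these beliefs, the prototype earns valuation 31 and no prototype earns valuation 27.
visionary: the prototype nets 31 − 3 = 28; no prototype nets 27. visionary prefers the prototype.
mediocre: the prototype nets 31 − 11 = 20; no prototype nets 27. mediocre prefers no prototype.
Neither type deviates, so the separating profile is an equilibrium.

Yes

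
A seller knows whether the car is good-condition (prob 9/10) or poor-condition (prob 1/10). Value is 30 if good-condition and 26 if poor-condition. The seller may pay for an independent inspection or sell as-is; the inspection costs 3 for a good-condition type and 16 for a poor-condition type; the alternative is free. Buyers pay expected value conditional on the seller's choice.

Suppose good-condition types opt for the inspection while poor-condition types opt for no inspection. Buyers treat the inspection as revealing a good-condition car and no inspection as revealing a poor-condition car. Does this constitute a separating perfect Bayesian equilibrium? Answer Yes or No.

Under these beliefs, the inspection earns price 30 and no inspection earns price 26.
good-condition: the inspection nets 30 − 3 = 27; no inspection nets 26. good-condition prefers the inspection.
poor-condition: the inspection nets 30 − 16 = 14; no inspection nets 26. poor-condition prefers no inspection.
Neither type deviates, so the separating profile is an equilibrium.

Yes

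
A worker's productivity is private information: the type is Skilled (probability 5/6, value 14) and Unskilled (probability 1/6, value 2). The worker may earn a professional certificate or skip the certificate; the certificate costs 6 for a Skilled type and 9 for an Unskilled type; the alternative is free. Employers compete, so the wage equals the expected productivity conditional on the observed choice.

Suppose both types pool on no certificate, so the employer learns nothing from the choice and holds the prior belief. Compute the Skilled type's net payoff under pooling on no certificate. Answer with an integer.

12

Pooled wage = 5/6·14 + 1/6·2 = 12.
Skilled pays no cost for no certificate, so net payoff = 12.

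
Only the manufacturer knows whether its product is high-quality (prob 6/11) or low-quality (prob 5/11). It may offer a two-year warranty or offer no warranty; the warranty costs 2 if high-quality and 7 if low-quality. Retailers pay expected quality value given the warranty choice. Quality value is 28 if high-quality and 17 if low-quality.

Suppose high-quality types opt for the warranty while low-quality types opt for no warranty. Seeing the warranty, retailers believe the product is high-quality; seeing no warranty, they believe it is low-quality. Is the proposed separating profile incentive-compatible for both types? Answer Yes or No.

No

Under these beliefs, the warranty earns price 28 and no warranty earns price 17.
high-quality: the warranty nets 28 − 2 = 26; no warranty nets 17. high-quality prefers the warranty.
low-quality: the warranty nets 28 − 7 = 21; no warranty nets 17. low-quality would deviate to the warranty.
low-quality has a profitable deviation, so the profile is not an equilibrium.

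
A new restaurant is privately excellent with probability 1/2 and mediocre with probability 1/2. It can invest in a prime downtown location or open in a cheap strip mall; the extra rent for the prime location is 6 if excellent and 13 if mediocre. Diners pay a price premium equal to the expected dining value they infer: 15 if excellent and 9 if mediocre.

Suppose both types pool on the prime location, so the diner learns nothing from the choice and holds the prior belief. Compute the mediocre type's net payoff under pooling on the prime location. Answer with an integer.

-1

Pooled price premium = 1/2·15 + 1/2·9 = 12.
mediocre pays cost 13 for the prime location, so net payoff = 12 − 13 = -1.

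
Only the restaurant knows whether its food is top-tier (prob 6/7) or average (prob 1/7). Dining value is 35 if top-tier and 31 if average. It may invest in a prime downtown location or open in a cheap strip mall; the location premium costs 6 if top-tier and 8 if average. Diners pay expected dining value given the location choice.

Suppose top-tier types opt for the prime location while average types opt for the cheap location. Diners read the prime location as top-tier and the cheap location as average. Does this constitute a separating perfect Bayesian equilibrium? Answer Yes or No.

Under these beliefs, the prime location earns price premium 35 and the cheap location earns price premium 31.
top-tier: the prime location nets 35 − 6 = 29; the cheap location nets 31. top-tier would deviate to the cheap location.
average: the prime location nets 35 − 8 = 27; the cheap location nets 31. average prefers the cheap location.
top-tier has a profitable deviation, so the profile is not an equilibrium.

No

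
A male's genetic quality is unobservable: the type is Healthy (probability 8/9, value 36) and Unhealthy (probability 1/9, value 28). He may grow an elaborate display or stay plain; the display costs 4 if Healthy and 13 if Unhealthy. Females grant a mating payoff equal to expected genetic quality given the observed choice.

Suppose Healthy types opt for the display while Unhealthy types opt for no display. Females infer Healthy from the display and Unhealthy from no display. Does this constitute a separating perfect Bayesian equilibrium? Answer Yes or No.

Under these beliefs, the display earns mating payoff 36 and no display earns mating payoff 28.
Healthy: the display nets 36 − 4 = 32; no display nets 28. Healthy prefers the display.
Unhealthy: the display nets 36 − 13 = 23; no display nets 28. Unhealthy prefers no display.
Neither type deviates, so the separating profile is an equilibrium.

Yes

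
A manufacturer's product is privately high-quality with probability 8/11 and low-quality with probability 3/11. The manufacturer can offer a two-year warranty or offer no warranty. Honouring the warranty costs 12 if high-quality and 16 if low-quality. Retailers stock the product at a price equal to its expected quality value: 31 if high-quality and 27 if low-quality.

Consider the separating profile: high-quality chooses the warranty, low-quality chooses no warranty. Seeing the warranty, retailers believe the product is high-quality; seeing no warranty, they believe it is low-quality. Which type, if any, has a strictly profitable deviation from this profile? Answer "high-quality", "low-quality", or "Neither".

high-quality

The warranty pays 31; no warranty pays 27.
high-quality: assigned the warranty, nets 31 − 12 = 19; deviating to no warranty nets 27.
low-quality: assigned no warranty, nets 27; deviating to the warranty nets 31 − 16 = 15.
The high-quality type gains 8 by deviating.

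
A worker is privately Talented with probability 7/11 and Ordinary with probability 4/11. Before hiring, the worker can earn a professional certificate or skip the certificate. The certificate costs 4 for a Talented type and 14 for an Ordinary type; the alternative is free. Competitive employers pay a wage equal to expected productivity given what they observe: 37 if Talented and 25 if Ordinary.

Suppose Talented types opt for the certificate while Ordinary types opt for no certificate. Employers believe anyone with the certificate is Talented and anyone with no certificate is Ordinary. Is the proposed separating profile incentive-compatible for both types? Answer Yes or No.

Yes

Under these beliefs, the certificate earns wage 37 and no certificate earns wage 25.
Talented: the certificate nets 37 − 4 = 33; no certificate nets 25. Talented prefers the certificate.
Ordinary: the certificate nets 37 − 14 = 23; no certificate nets 25. Ordinary prefers no certificate.
Neither type deviates, so the separating profile is an equilibrium.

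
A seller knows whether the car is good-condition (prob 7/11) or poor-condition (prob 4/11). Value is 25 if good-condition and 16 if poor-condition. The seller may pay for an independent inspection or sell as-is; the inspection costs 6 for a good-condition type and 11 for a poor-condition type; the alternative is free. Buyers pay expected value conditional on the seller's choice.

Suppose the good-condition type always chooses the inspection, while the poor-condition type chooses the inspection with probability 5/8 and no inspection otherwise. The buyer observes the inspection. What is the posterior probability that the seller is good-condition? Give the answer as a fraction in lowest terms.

14/19

P(the inspection) = (7/11)·1 + (4/11)·(5/8) = 19/22.
By Bayes' rule, P(good-condition | the inspection) = (7/11) / (19/22) = 14/19.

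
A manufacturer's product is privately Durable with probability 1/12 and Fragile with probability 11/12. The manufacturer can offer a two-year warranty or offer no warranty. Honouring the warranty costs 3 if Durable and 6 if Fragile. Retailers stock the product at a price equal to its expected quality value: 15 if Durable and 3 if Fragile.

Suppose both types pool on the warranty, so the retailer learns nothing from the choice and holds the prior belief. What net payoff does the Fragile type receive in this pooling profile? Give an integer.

-2

Pooled price = 1/12·15 + 11/12·3 = 4.
Fragile pays cost 6 for the warranty, so net payoff = 4 − 6 = -2.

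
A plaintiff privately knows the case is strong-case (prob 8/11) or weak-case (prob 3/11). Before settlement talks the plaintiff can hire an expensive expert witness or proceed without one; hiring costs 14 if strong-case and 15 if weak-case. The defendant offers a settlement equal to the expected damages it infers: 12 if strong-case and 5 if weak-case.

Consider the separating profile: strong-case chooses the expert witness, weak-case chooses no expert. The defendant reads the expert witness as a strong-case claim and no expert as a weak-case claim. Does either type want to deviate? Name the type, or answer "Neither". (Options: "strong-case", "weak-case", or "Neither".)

The expert witness pays 12; no expert pays 5.
strong-case: assigned the expert witness, nets 12 − 14 = -2; deviating to no expert nets 5.
weak-case: assigned no expert, nets 5; deviating to the expert witness nets 12 − 15 = -3.
The strong-case type gains 7 by deviating.

strong-case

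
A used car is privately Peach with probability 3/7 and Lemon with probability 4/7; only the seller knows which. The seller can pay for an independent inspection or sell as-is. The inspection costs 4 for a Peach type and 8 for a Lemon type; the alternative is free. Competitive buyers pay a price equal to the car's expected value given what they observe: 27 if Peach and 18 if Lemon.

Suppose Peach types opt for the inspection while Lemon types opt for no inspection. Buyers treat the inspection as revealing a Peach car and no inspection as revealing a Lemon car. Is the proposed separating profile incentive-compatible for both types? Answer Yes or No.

Under these beliefs, the inspection earns price 27 and no inspection earns price 18.
Peach: the inspection nets 27 − 4 = 23; no inspection nets 18. Peach prefers the inspection.
Lemon: the inspection nets 27 − 8 = 19; no inspection nets 18. Lemon would deviate to the inspection.
Lemon has a profitable deviation, so the profile is not an equilibrium.

No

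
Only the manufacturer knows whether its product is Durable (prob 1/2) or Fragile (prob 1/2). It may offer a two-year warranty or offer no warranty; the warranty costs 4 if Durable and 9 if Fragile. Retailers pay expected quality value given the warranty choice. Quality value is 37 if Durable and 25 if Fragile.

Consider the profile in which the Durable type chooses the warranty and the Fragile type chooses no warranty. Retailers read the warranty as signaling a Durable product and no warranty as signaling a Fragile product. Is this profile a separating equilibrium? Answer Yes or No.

Under these beliefs, the warranty earns price 37 and no warranty earns price 25.
Durable: the warranty nets 37 − 4 = 33; no warranty nets 25. Durable prefers the warranty.
Fragile: the warranty nets 37 − 9 = 28; no warranty nets 25. Fragile would deviate to the warranty.
Fragile has a profitable deviation, so the profile is not an equilibrium.

No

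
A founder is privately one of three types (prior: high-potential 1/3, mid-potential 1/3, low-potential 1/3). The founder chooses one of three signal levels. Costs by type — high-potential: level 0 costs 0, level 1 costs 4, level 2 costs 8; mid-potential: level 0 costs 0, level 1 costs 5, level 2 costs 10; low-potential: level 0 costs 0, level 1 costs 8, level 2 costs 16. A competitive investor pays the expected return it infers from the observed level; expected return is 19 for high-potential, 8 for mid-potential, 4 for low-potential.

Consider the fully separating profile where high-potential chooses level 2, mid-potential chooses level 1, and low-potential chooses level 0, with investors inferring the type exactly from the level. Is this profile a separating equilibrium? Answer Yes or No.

Separating valuations: level 2 → 19, level 1 → 8, level 0 → 4.
high-potential (assigned level 2): level 0: 4 − 0 = 4; level 1: 8 − 4 = 4; level 2: 19 − 8 = 11. high-potential stays.
mid-potential (assigned level 1): level 0: 4 − 0 = 4; level 1: 8 − 5 = 3; level 2: 19 − 10 = 9. mid-potential prefers level 2.
low-potential (assigned level 0): level 0: 4 − 0 = 4; level 1: 8 − 8 = 0; level 2: 19 − 16 = 3. low-potential stays.
At least one type deviates; the separating profile fails.

No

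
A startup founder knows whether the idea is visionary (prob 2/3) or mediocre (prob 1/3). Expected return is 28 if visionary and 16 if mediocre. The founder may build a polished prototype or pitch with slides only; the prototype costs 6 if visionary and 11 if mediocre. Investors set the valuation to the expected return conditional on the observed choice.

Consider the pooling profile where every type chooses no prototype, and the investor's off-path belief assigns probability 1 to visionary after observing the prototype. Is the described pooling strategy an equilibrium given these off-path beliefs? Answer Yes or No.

Yes

On path, the investor holds the prior and pays 2/3·28 + 1/3·16 = 24. Off path (the prototype), believing visionary, it pays 28.
visionary: no prototype nets 24; the prototype nets 28 − 6 = 22. visionary stays.
mediocre: no prototype nets 24; the prototype nets 28 − 11 = 17. mediocre stays.
No type deviates, so pooling is sustained.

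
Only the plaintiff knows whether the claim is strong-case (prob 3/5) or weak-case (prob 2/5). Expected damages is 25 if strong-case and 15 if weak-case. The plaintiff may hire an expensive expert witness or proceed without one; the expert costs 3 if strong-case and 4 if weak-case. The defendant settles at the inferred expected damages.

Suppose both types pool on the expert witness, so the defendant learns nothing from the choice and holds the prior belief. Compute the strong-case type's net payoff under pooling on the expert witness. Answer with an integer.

18

Pooled settlement = 3/5·25 + 2/5·15 = 21.
strong-case pays cost 3 for the expert witness, so net payoff = 21 − 3 = 18.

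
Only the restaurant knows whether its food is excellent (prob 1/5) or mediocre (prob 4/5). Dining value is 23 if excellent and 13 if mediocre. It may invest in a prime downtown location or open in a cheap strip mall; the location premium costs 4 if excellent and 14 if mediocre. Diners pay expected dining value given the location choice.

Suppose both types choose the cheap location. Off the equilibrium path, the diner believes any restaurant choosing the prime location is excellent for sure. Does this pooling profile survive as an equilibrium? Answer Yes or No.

On path, the diner holds the prior and pays 1/5·23 + 4/5·13 = 15. Off path (the prime location), believing excellent, it pays 23.
excellent: the cheap location nets 15; the prime location nets 23 − 4 = 19. excellent would deviate.
mediocre: the cheap location nets 15; the prime location nets 23 − 14 = 9. mediocre stays.
A type deviates, so pooling fails.

No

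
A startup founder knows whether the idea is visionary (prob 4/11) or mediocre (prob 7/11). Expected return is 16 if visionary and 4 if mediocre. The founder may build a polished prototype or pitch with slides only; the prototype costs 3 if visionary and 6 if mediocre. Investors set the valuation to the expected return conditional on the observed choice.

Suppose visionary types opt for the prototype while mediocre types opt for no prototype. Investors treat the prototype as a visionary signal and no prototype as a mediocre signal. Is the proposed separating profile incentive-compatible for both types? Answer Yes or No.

Under these beliefs, the prototype earns valuation 16 and no prototype earns valuation 4.
visionary: the prototype nets 16 − 3 = 13; no prototype nets 4. visionary prefers the prototype.
mediocre: the prototype nets 16 − 6 = 10; no prototype nets 4. mediocre would deviate to the prototype.
mediocre has a profitable deviation, so the profile is not an equilibrium.

No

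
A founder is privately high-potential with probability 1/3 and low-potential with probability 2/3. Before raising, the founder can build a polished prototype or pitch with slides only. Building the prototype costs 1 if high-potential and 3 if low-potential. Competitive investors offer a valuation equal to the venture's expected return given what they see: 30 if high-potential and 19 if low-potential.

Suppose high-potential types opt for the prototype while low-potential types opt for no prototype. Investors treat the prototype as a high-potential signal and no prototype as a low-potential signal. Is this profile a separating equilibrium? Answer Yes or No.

Under these beliefs, the prototype earns valuation 30 and no prototype earns valuation 19.
high-potential: the prototype nets 30 − 1 = 29; no prototype nets 19. high-potential prefers the prototype.
low-potential: the prototype nets 30 − 3 = 27; no prototype nets 19. low-potential would deviate to the prototype.
low-potential has a profitable deviation, so the profile is not an equilibrium.

No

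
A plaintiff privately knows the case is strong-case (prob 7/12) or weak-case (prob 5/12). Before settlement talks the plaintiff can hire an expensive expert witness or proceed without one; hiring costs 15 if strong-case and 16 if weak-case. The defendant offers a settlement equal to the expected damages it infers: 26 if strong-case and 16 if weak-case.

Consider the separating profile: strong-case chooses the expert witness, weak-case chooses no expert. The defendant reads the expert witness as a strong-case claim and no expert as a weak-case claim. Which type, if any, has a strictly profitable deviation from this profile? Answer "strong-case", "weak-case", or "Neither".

The expert witness pays 26; no expert pays 16.
strong-case: assigned the expert witness, nets 26 − 15 = 11; deviating to no expert nets 16.
weak-case: assigned no expert, nets 16; deviating to the expert witness nets 26 − 16 = 10.
The strong-case type gains 5 by deviating.

strong-case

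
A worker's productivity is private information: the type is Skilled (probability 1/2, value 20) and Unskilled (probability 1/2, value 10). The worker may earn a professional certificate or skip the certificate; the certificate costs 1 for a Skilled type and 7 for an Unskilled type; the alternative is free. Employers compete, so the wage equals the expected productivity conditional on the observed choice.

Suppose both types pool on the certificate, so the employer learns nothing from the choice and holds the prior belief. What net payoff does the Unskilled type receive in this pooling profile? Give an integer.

Pooled wage = 1/2·20 + 1/2·10 = 15.
Unskilled pays cost 7 for the certificate, so net payoff = 15 − 7 = 8.

8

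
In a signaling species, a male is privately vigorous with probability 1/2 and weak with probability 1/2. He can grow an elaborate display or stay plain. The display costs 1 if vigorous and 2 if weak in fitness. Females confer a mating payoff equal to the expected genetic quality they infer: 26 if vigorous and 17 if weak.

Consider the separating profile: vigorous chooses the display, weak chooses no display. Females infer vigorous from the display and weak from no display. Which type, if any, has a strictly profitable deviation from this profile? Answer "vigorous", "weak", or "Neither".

The display pays 26; no display pays 17.
vigorous: assigned the display, nets 26 − 1 = 25; deviating to no display nets 17.
weak: assigned no display, nets 17; deviating to the display nets 26 − 2 = 24.
The weak type gains 7 by deviating.

weak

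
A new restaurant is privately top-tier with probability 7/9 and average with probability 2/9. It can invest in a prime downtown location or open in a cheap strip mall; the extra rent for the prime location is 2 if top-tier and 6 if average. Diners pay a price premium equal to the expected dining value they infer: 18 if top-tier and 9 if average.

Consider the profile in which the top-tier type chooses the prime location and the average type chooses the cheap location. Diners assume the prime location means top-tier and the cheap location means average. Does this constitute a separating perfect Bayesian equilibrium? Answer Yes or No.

Under these beliefs, the prime location earns price premium 18 and the cheap location earns price premium 9.
top-tier: the prime location nets 18 − 2 = 16; the cheap location nets 9. top-tier prefers the prime location.
average: the prime location nets 18 − 6 = 12; the cheap location nets 9. average would deviate to the prime location.
average has a profitable deviation, so the profile is not an equilibrium.

No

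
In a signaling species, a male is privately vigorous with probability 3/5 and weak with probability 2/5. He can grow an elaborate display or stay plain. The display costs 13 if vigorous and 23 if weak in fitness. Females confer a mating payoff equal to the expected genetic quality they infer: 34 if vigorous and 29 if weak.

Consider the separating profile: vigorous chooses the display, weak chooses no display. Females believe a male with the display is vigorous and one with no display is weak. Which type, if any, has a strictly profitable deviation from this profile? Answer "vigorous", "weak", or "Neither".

vigorous

The display pays 34; no display pays 29.
vigorous: assigned the display, nets 34 − 13 = 21; deviating to no display nets 29.
weak: assigned no display, nets 29; deviating to the display nets 34 − 23 = 11.
The vigorous type gains 8 by deviating.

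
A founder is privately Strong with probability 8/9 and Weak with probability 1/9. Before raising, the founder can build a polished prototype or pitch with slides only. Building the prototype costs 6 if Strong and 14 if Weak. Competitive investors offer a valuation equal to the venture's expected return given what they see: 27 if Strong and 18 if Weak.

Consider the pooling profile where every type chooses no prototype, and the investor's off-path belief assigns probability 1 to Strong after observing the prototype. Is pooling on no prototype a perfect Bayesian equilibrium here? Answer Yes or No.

On path, the investor holds the prior and pays 8/9·27 + 1/9·18 = 26. Off path (the prototype), believing Strong, it pays 27.
Strong: no prototype nets 26; the prototype nets 27 − 6 = 21. Strong stays.
Weak: no prototype nets 26; the prototype nets 27 − 14 = 13. Weak stays.
No type deviates, so pooling is sustained.

Yes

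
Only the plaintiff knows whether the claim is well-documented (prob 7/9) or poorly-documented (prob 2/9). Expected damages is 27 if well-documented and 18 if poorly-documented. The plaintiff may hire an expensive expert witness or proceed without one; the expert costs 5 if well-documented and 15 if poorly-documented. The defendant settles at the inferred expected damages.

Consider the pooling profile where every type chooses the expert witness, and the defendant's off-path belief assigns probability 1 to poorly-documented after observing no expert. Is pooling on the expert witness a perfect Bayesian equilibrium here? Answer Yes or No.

No

On path, the defendant holds the prior and pays 7/9·27 + 2/9·18 = 25. Off path (no expert), believing poorly-documented, it pays 18.
well-documented: the expert witness nets 25 − 5 = 20; no expert nets 18. well-documented stays.
poorly-documented: the expert witness nets 25 − 15 = 10; no expert nets 18. poorly-documented would deviate.
A type deviates, so pooling fails.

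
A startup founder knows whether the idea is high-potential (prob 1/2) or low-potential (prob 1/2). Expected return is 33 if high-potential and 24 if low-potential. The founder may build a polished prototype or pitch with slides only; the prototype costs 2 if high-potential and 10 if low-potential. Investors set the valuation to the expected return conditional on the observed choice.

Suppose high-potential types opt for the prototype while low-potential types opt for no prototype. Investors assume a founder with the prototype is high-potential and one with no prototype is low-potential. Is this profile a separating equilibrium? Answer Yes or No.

Under these beliefs, the prototype earns valuation 33 and no prototype earns valuation 24.
high-potential: the prototype nets 33 − 2 = 31; no prototype nets 24. high-potential prefers the prototype.
low-potential: the prototype nets 33 − 10 = 23; no prototype nets 24. low-potential prefers no prototype.
Neither type deviates, so the separating profile is an equilibrium.

Yes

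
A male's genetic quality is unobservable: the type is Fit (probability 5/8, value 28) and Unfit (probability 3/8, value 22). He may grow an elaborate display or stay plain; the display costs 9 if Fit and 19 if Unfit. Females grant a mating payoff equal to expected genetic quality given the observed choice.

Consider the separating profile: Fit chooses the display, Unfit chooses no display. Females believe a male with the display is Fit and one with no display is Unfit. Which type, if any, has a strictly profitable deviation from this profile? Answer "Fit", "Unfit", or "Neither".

Fit

The display pays 28; no display pays 22.
Fit: assigned the display, nets 28 − 9 = 19; deviating to no display nets 22.
Unfit: assigned no display, nets 22; deviating to the display nets 28 − 19 = 9.
The Fit type gains 3 by deviating.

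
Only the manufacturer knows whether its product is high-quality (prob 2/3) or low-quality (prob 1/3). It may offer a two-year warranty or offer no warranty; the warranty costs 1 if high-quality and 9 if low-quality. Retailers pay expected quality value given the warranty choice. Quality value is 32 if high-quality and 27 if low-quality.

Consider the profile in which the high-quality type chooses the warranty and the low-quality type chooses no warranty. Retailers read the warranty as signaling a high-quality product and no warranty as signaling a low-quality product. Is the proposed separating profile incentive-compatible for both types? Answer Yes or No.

Yes

Under these beliefs, the warranty earns price 32 and no warranty earns price 27.
high-quality: the warranty nets 32 − 1 = 31; no warranty nets 27. high-quality prefers the warranty.
low-quality: the warranty nets 32 − 9 = 23; no warranty nets 27. low-quality prefers no warranty.
Neither type deviates, so the separating profile is an equilibrium.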